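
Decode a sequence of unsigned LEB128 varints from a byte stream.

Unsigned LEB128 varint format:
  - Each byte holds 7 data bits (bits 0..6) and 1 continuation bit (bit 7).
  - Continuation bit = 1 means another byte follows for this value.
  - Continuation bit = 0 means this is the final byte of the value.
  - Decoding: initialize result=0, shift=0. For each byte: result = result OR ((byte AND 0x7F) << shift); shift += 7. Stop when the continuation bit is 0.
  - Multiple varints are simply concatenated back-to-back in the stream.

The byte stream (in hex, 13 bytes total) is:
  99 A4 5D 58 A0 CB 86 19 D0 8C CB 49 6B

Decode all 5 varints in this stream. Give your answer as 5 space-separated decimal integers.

  byte[0]=0x99 cont=1 payload=0x19=25: acc |= 25<<0 -> acc=25 shift=7
  byte[1]=0xA4 cont=1 payload=0x24=36: acc |= 36<<7 -> acc=4633 shift=14
  byte[2]=0x5D cont=0 payload=0x5D=93: acc |= 93<<14 -> acc=1528345 shift=21 [end]
Varint 1: bytes[0:3] = 99 A4 5D -> value 1528345 (3 byte(s))
  byte[3]=0x58 cont=0 payload=0x58=88: acc |= 88<<0 -> acc=88 shift=7 [end]
Varint 2: bytes[3:4] = 58 -> value 88 (1 byte(s))
  byte[4]=0xA0 cont=1 payload=0x20=32: acc |= 32<<0 -> acc=32 shift=7
  byte[5]=0xCB cont=1 payload=0x4B=75: acc |= 75<<7 -> acc=9632 shift=14
  byte[6]=0x86 cont=1 payload=0x06=6: acc |= 6<<14 -> acc=107936 shift=21
  byte[7]=0x19 cont=0 payload=0x19=25: acc |= 25<<21 -> acc=52536736 shift=28 [end]
Varint 3: bytes[4:8] = A0 CB 86 19 -> value 52536736 (4 byte(s))
  byte[8]=0xD0 cont=1 payload=0x50=80: acc |= 80<<0 -> acc=80 shift=7
  byte[9]=0x8C cont=1 payload=0x0C=12: acc |= 12<<7 -> acc=1616 shift=14
  byte[10]=0xCB cont=1 payload=0x4B=75: acc |= 75<<14 -> acc=1230416 shift=21
  byte[11]=0x49 cont=0 payload=0x49=73: acc |= 73<<21 -> acc=154322512 shift=28 [end]
Varint 4: bytes[8:12] = D0 8C CB 49 -> value 154322512 (4 byte(s))
  byte[12]=0x6B cont=0 payload=0x6B=107: acc |= 107<<0 -> acc=107 shift=7 [end]
Varint 5: bytes[12:13] = 6B -> value 107 (1 byte(s))

Answer: 1528345 88 52536736 154322512 107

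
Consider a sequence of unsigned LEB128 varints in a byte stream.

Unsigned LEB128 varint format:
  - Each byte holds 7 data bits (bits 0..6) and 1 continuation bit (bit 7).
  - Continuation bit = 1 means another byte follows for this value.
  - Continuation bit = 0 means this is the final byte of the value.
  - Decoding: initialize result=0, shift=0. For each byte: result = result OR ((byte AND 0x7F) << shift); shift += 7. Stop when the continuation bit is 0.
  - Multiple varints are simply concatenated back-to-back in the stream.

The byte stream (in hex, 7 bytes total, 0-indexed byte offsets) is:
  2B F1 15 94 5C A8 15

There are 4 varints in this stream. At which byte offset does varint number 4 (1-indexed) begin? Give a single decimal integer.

Answer: 5

Derivation:
  byte[0]=0x2B cont=0 payload=0x2B=43: acc |= 43<<0 -> acc=43 shift=7 [end]
Varint 1: bytes[0:1] = 2B -> value 43 (1 byte(s))
  byte[1]=0xF1 cont=1 payload=0x71=113: acc |= 113<<0 -> acc=113 shift=7
  byte[2]=0x15 cont=0 payload=0x15=21: acc |= 21<<7 -> acc=2801 shift=14 [end]
Varint 2: bytes[1:3] = F1 15 -> value 2801 (2 byte(s))
  byte[3]=0x94 cont=1 payload=0x14=20: acc |= 20<<0 -> acc=20 shift=7
  byte[4]=0x5C cont=0 payload=0x5C=92: acc |= 92<<7 -> acc=11796 shift=14 [end]
Varint 3: bytes[3:5] = 94 5C -> value 11796 (2 byte(s))
  byte[5]=0xA8 cont=1 payload=0x28=40: acc |= 40<<0 -> acc=40 shift=7
  byte[6]=0x15 cont=0 payload=0x15=21: acc |= 21<<7 -> acc=2728 shift=14 [end]
Varint 4: bytes[5:7] = A8 15 -> value 2728 (2 byte(s))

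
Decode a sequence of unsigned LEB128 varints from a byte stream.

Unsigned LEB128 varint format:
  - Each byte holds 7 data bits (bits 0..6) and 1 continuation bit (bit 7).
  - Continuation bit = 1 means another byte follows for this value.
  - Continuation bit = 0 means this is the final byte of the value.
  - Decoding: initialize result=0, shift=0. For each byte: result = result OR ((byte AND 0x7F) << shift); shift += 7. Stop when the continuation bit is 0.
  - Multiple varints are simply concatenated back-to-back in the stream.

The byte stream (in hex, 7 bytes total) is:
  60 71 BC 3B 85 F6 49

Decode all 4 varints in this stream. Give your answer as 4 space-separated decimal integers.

  byte[0]=0x60 cont=0 payload=0x60=96: acc |= 96<<0 -> acc=96 shift=7 [end]
Varint 1: bytes[0:1] = 60 -> value 96 (1 byte(s))
  byte[1]=0x71 cont=0 payload=0x71=113: acc |= 113<<0 -> acc=113 shift=7 [end]
Varint 2: bytes[1:2] = 71 -> value 113 (1 byte(s))
  byte[2]=0xBC cont=1 payload=0x3C=60: acc |= 60<<0 -> acc=60 shift=7
  byte[3]=0x3B cont=0 payload=0x3B=59: acc |= 59<<7 -> acc=7612 shift=14 [end]
Varint 3: bytes[2:4] = BC 3B -> value 7612 (2 byte(s))
  byte[4]=0x85 cont=1 payload=0x05=5: acc |= 5<<0 -> acc=5 shift=7
  byte[5]=0xF6 cont=1 payload=0x76=118: acc |= 118<<7 -> acc=15109 shift=14
  byte[6]=0x49 cont=0 payload=0x49=73: acc |= 73<<14 -> acc=1211141 shift=21 [end]
Varint 4: bytes[4:7] = 85 F6 49 -> value 1211141 (3 byte(s))

Answer: 96 113 7612 1211141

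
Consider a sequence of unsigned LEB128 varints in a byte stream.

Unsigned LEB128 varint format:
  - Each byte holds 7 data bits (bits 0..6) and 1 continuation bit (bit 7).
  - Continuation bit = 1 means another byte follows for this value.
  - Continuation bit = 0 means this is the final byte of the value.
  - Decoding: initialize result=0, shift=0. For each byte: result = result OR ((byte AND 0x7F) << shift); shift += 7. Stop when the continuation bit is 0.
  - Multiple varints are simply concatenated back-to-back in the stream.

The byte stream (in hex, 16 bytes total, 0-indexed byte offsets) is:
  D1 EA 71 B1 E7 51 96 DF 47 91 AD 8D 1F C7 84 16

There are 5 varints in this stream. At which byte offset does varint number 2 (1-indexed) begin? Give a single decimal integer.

Answer: 3

Derivation:
  byte[0]=0xD1 cont=1 payload=0x51=81: acc |= 81<<0 -> acc=81 shift=7
  byte[1]=0xEA cont=1 payload=0x6A=106: acc |= 106<<7 -> acc=13649 shift=14
  byte[2]=0x71 cont=0 payload=0x71=113: acc |= 113<<14 -> acc=1865041 shift=21 [end]
Varint 1: bytes[0:3] = D1 EA 71 -> value 1865041 (3 byte(s))
  byte[3]=0xB1 cont=1 payload=0x31=49: acc |= 49<<0 -> acc=49 shift=7
  byte[4]=0xE7 cont=1 payload=0x67=103: acc |= 103<<7 -> acc=13233 shift=14
  byte[5]=0x51 cont=0 payload=0x51=81: acc |= 81<<14 -> acc=1340337 shift=21 [end]
Varint 2: bytes[3:6] = B1 E7 51 -> value 1340337 (3 byte(s))
  byte[6]=0x96 cont=1 payload=0x16=22: acc |= 22<<0 -> acc=22 shift=7
  byte[7]=0xDF cont=1 payload=0x5F=95: acc |= 95<<7 -> acc=12182 shift=14
  byte[8]=0x47 cont=0 payload=0x47=71: acc |= 71<<14 -> acc=1175446 shift=21 [end]
Varint 3: bytes[6:9] = 96 DF 47 -> value 1175446 (3 byte(s))
  byte[9]=0x91 cont=1 payload=0x11=17: acc |= 17<<0 -> acc=17 shift=7
  byte[10]=0xAD cont=1 payload=0x2D=45: acc |= 45<<7 -> acc=5777 shift=14
  byte[11]=0x8D cont=1 payload=0x0D=13: acc |= 13<<14 -> acc=218769 shift=21
  byte[12]=0x1F cont=0 payload=0x1F=31: acc |= 31<<21 -> acc=65230481 shift=28 [end]
Varint 4: bytes[9:13] = 91 AD 8D 1F -> value 65230481 (4 byte(s))
  byte[13]=0xC7 cont=1 payload=0x47=71: acc |= 71<<0 -> acc=71 shift=7
  byte[14]=0x84 cont=1 payload=0x04=4: acc |= 4<<7 -> acc=583 shift=14
  byte[15]=0x16 cont=0 payload=0x16=22: acc |= 22<<14 -> acc=361031 shift=21 [end]
Varint 5: bytes[13:16] = C7 84 16 -> value 361031 (3 byte(s))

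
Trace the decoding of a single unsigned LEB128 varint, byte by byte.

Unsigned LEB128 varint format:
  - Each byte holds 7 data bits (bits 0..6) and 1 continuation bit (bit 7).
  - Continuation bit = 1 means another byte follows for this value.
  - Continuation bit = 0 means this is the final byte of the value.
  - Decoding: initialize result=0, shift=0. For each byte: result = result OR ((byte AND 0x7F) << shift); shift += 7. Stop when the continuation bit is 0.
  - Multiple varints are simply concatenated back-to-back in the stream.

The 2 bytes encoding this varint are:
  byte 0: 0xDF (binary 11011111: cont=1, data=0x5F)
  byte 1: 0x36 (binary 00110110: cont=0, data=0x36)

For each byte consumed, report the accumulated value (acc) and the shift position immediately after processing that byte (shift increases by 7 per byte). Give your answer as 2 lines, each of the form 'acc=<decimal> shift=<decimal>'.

byte 0=0xDF: payload=0x5F=95, contrib = 95<<0 = 95; acc -> 95, shift -> 7
byte 1=0x36: payload=0x36=54, contrib = 54<<7 = 6912; acc -> 7007, shift -> 14

Answer: acc=95 shift=7
acc=7007 shift=14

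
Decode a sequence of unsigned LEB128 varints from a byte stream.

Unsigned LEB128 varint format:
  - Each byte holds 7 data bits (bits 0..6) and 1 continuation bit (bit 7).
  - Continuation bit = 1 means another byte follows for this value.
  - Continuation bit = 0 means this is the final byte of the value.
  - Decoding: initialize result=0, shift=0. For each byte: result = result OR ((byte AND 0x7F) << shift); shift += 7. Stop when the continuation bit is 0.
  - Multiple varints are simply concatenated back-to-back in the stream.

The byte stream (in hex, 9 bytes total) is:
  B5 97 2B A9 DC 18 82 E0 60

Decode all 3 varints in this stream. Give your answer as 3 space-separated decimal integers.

Answer: 707509 405033 1585154

Derivation:
  byte[0]=0xB5 cont=1 payload=0x35=53: acc |= 53<<0 -> acc=53 shift=7
  byte[1]=0x97 cont=1 payload=0x17=23: acc |= 23<<7 -> acc=2997 shift=14
  byte[2]=0x2B cont=0 payload=0x2B=43: acc |= 43<<14 -> acc=707509 shift=21 [end]
Varint 1: bytes[0:3] = B5 97 2B -> value 707509 (3 byte(s))
  byte[3]=0xA9 cont=1 payload=0x29=41: acc |= 41<<0 -> acc=41 shift=7
  byte[4]=0xDC cont=1 payload=0x5C=92: acc |= 92<<7 -> acc=11817 shift=14
  byte[5]=0x18 cont=0 payload=0x18=24: acc |= 24<<14 -> acc=405033 shift=21 [end]
Varint 2: bytes[3:6] = A9 DC 18 -> value 405033 (3 byte(s))
  byte[6]=0x82 cont=1 payload=0x02=2: acc |= 2<<0 -> acc=2 shift=7
  byte[7]=0xE0 cont=1 payload=0x60=96: acc |= 96<<7 -> acc=12290 shift=14
  byte[8]=0x60 cont=0 payload=0x60=96: acc |= 96<<14 -> acc=1585154 shift=21 [end]
Varint 3: bytes[6:9] = 82 E0 60 -> value 1585154 (3 byte(s))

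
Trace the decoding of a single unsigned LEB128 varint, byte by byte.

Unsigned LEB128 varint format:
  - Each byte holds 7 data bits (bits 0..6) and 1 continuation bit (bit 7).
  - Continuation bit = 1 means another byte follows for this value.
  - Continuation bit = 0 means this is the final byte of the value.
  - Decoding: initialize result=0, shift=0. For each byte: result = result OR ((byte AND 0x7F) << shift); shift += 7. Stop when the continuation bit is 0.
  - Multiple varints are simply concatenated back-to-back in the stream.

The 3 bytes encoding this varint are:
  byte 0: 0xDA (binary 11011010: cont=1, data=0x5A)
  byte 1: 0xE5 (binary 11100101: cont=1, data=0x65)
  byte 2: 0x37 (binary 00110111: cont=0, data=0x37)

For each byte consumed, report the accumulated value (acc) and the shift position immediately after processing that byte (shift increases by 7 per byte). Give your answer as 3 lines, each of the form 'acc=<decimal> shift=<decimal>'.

byte 0=0xDA: payload=0x5A=90, contrib = 90<<0 = 90; acc -> 90, shift -> 7
byte 1=0xE5: payload=0x65=101, contrib = 101<<7 = 12928; acc -> 13018, shift -> 14
byte 2=0x37: payload=0x37=55, contrib = 55<<14 = 901120; acc -> 914138, shift -> 21

Answer: acc=90 shift=7
acc=13018 shift=14
acc=914138 shift=21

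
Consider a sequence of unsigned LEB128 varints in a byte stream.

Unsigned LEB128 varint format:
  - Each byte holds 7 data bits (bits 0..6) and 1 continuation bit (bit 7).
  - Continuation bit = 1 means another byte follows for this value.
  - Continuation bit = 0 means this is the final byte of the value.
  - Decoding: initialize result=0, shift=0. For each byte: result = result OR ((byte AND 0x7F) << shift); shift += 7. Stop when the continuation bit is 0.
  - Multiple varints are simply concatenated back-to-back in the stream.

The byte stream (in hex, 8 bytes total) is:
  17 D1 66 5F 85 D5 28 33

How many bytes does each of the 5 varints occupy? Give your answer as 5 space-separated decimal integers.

  byte[0]=0x17 cont=0 payload=0x17=23: acc |= 23<<0 -> acc=23 shift=7 [end]
Varint 1: bytes[0:1] = 17 -> value 23 (1 byte(s))
  byte[1]=0xD1 cont=1 payload=0x51=81: acc |= 81<<0 -> acc=81 shift=7
  byte[2]=0x66 cont=0 payload=0x66=102: acc |= 102<<7 -> acc=13137 shift=14 [end]
Varint 2: bytes[1:3] = D1 66 -> value 13137 (2 byte(s))
  byte[3]=0x5F cont=0 payload=0x5F=95: acc |= 95<<0 -> acc=95 shift=7 [end]
Varint 3: bytes[3:4] = 5F -> value 95 (1 byte(s))
  byte[4]=0x85 cont=1 payload=0x05=5: acc |= 5<<0 -> acc=5 shift=7
  byte[5]=0xD5 cont=1 payload=0x55=85: acc |= 85<<7 -> acc=10885 shift=14
  byte[6]=0x28 cont=0 payload=0x28=40: acc |= 40<<14 -> acc=666245 shift=21 [end]
Varint 4: bytes[4:7] = 85 D5 28 -> value 666245 (3 byte(s))
  byte[7]=0x33 cont=0 payload=0x33=51: acc |= 51<<0 -> acc=51 shift=7 [end]
Varint 5: bytes[7:8] = 33 -> value 51 (1 byte(s))

Answer: 1 2 1 3 1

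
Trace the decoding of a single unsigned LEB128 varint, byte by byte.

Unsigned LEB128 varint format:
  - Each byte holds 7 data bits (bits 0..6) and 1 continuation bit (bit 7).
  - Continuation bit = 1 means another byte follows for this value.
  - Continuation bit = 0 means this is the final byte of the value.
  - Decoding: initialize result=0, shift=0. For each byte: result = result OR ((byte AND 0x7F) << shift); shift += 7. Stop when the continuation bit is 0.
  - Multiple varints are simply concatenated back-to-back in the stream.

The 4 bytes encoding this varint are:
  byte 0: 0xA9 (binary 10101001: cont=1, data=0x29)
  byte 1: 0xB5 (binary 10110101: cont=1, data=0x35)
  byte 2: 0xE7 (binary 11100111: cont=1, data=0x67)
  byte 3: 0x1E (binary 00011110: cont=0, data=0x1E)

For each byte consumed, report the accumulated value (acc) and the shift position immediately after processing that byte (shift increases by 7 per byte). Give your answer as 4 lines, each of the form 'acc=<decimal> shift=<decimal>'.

byte 0=0xA9: payload=0x29=41, contrib = 41<<0 = 41; acc -> 41, shift -> 7
byte 1=0xB5: payload=0x35=53, contrib = 53<<7 = 6784; acc -> 6825, shift -> 14
byte 2=0xE7: payload=0x67=103, contrib = 103<<14 = 1687552; acc -> 1694377, shift -> 21
byte 3=0x1E: payload=0x1E=30, contrib = 30<<21 = 62914560; acc -> 64608937, shift -> 28

Answer: acc=41 shift=7
acc=6825 shift=14
acc=1694377 shift=21
acc=64608937 shift=28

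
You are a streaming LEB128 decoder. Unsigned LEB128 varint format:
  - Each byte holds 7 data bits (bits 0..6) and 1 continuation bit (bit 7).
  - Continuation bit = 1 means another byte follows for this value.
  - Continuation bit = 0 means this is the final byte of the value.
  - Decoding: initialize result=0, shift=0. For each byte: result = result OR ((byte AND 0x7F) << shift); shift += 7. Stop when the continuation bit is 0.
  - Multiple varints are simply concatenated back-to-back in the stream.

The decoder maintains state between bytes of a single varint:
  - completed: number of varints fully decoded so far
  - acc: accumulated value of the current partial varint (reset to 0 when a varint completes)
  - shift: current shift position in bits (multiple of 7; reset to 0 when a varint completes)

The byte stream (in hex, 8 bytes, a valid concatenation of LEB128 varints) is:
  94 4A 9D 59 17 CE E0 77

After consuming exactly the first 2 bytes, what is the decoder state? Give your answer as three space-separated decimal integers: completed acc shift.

byte[0]=0x94 cont=1 payload=0x14: acc |= 20<<0 -> completed=0 acc=20 shift=7
byte[1]=0x4A cont=0 payload=0x4A: varint #1 complete (value=9492); reset -> completed=1 acc=0 shift=0

Answer: 1 0 0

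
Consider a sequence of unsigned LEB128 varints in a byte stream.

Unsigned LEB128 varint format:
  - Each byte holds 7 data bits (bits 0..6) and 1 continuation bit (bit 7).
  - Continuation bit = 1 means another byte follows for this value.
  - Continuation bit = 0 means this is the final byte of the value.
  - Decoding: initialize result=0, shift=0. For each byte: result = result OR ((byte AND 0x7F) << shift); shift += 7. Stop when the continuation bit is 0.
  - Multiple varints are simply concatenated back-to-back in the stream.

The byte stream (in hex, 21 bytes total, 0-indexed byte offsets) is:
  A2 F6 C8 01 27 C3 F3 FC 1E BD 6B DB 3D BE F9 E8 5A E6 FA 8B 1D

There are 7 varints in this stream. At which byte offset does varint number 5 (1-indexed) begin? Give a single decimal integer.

Answer: 11

Derivation:
  byte[0]=0xA2 cont=1 payload=0x22=34: acc |= 34<<0 -> acc=34 shift=7
  byte[1]=0xF6 cont=1 payload=0x76=118: acc |= 118<<7 -> acc=15138 shift=14
  byte[2]=0xC8 cont=1 payload=0x48=72: acc |= 72<<14 -> acc=1194786 shift=21
  byte[3]=0x01 cont=0 payload=0x01=1: acc |= 1<<21 -> acc=3291938 shift=28 [end]
Varint 1: bytes[0:4] = A2 F6 C8 01 -> value 3291938 (4 byte(s))
  byte[4]=0x27 cont=0 payload=0x27=39: acc |= 39<<0 -> acc=39 shift=7 [end]
Varint 2: bytes[4:5] = 27 -> value 39 (1 byte(s))
  byte[5]=0xC3 cont=1 payload=0x43=67: acc |= 67<<0 -> acc=67 shift=7
  byte[6]=0xF3 cont=1 payload=0x73=115: acc |= 115<<7 -> acc=14787 shift=14
  byte[7]=0xFC cont=1 payload=0x7C=124: acc |= 124<<14 -> acc=2046403 shift=21
  byte[8]=0x1E cont=0 payload=0x1E=30: acc |= 30<<21 -> acc=64960963 shift=28 [end]
Varint 3: bytes[5:9] = C3 F3 FC 1E -> value 64960963 (4 byte(s))
  byte[9]=0xBD cont=1 payload=0x3D=61: acc |= 61<<0 -> acc=61 shift=7
  byte[10]=0x6B cont=0 payload=0x6B=107: acc |= 107<<7 -> acc=13757 shift=14 [end]
Varint 4: bytes[9:11] = BD 6B -> value 13757 (2 byte(s))
  byte[11]=0xDB cont=1 payload=0x5B=91: acc |= 91<<0 -> acc=91 shift=7
  byte[12]=0x3D cont=0 payload=0x3D=61: acc |= 61<<7 -> acc=7899 shift=14 [end]
Varint 5: bytes[11:13] = DB 3D -> value 7899 (2 byte(s))
  byte[13]=0xBE cont=1 payload=0x3E=62: acc |= 62<<0 -> acc=62 shift=7
  byte[14]=0xF9 cont=1 payload=0x79=121: acc |= 121<<7 -> acc=15550 shift=14
  byte[15]=0xE8 cont=1 payload=0x68=104: acc |= 104<<14 -> acc=1719486 shift=21
  byte[16]=0x5A cont=0 payload=0x5A=90: acc |= 90<<21 -> acc=190463166 shift=28 [end]
Varint 6: bytes[13:17] = BE F9 E8 5A -> value 190463166 (4 byte(s))
  byte[17]=0xE6 cont=1 payload=0x66=102: acc |= 102<<0 -> acc=102 shift=7
  byte[18]=0xFA cont=1 payload=0x7A=122: acc |= 122<<7 -> acc=15718 shift=14
  byte[19]=0x8B cont=1 payload=0x0B=11: acc |= 11<<14 -> acc=195942 shift=21
  byte[20]=0x1D cont=0 payload=0x1D=29: acc |= 29<<21 -> acc=61013350 shift=28 [end]
Varint 7: bytes[17:21] = E6 FA 8B 1D -> value 61013350 (4 byte(s))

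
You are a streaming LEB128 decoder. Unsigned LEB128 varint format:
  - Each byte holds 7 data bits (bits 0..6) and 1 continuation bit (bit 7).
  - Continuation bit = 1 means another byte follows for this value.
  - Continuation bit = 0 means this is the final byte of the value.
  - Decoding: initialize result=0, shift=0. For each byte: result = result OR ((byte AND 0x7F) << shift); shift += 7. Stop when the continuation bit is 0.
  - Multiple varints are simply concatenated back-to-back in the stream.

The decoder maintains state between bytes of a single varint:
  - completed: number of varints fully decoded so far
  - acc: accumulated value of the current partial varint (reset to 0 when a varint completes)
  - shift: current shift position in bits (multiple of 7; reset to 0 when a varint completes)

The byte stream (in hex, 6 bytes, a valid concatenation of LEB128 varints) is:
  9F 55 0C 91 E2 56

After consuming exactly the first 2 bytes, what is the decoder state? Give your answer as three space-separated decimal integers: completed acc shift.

Answer: 1 0 0

Derivation:
byte[0]=0x9F cont=1 payload=0x1F: acc |= 31<<0 -> completed=0 acc=31 shift=7
byte[1]=0x55 cont=0 payload=0x55: varint #1 complete (value=10911); reset -> completed=1 acc=0 shift=0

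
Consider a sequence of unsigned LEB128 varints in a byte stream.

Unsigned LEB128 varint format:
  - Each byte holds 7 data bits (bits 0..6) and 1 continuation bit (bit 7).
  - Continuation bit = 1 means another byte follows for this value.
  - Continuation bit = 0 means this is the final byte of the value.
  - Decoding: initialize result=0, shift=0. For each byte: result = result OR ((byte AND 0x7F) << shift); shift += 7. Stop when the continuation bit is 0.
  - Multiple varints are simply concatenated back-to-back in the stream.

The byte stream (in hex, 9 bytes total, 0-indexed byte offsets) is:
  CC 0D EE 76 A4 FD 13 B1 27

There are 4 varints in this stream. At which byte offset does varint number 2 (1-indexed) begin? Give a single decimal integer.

  byte[0]=0xCC cont=1 payload=0x4C=76: acc |= 76<<0 -> acc=76 shift=7
  byte[1]=0x0D cont=0 payload=0x0D=13: acc |= 13<<7 -> acc=1740 shift=14 [end]
Varint 1: bytes[0:2] = CC 0D -> value 1740 (2 byte(s))
  byte[2]=0xEE cont=1 payload=0x6E=110: acc |= 110<<0 -> acc=110 shift=7
  byte[3]=0x76 cont=0 payload=0x76=118: acc |= 118<<7 -> acc=15214 shift=14 [end]
Varint 2: bytes[2:4] = EE 76 -> value 15214 (2 byte(s))
  byte[4]=0xA4 cont=1 payload=0x24=36: acc |= 36<<0 -> acc=36 shift=7
  byte[5]=0xFD cont=1 payload=0x7D=125: acc |= 125<<7 -> acc=16036 shift=14
  byte[6]=0x13 cont=0 payload=0x13=19: acc |= 19<<14 -> acc=327332 shift=21 [end]
Varint 3: bytes[4:7] = A4 FD 13 -> value 327332 (3 byte(s))
  byte[7]=0xB1 cont=1 payload=0x31=49: acc |= 49<<0 -> acc=49 shift=7
  byte[8]=0x27 cont=0 payload=0x27=39: acc |= 39<<7 -> acc=5041 shift=14 [end]
Varint 4: bytes[7:9] = B1 27 -> value 5041 (2 byte(s))

Answer: 2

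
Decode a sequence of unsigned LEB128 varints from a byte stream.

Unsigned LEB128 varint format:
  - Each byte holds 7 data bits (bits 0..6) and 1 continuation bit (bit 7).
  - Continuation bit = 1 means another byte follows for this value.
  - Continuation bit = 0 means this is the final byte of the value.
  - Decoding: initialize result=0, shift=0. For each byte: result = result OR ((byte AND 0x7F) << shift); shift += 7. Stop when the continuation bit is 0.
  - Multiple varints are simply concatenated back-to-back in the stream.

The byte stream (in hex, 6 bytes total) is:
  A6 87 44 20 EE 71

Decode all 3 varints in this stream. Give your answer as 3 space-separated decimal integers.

  byte[0]=0xA6 cont=1 payload=0x26=38: acc |= 38<<0 -> acc=38 shift=7
  byte[1]=0x87 cont=1 payload=0x07=7: acc |= 7<<7 -> acc=934 shift=14
  byte[2]=0x44 cont=0 payload=0x44=68: acc |= 68<<14 -> acc=1115046 shift=21 [end]
Varint 1: bytes[0:3] = A6 87 44 -> value 1115046 (3 byte(s))
  byte[3]=0x20 cont=0 payload=0x20=32: acc |= 32<<0 -> acc=32 shift=7 [end]
Varint 2: bytes[3:4] = 20 -> value 32 (1 byte(s))
  byte[4]=0xEE cont=1 payload=0x6E=110: acc |= 110<<0 -> acc=110 shift=7
  byte[5]=0x71 cont=0 payload=0x71=113: acc |= 113<<7 -> acc=14574 shift=14 [end]
Varint 3: bytes[4:6] = EE 71 -> value 14574 (2 byte(s))

Answer: 1115046 32 14574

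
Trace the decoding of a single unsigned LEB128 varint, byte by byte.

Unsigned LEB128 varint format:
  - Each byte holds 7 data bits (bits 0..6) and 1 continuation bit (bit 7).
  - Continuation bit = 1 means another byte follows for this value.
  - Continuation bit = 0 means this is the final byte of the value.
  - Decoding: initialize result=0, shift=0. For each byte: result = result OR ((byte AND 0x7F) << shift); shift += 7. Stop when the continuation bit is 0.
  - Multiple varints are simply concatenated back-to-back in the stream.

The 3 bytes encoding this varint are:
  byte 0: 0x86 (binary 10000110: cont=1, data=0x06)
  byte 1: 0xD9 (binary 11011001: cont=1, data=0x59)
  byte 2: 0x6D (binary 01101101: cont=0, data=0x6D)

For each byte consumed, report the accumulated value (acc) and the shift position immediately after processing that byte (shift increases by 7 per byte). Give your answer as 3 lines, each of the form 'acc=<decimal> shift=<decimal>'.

Answer: acc=6 shift=7
acc=11398 shift=14
acc=1797254 shift=21

Derivation:
byte 0=0x86: payload=0x06=6, contrib = 6<<0 = 6; acc -> 6, shift -> 7
byte 1=0xD9: payload=0x59=89, contrib = 89<<7 = 11392; acc -> 11398, shift -> 14
byte 2=0x6D: payload=0x6D=109, contrib = 109<<14 = 1785856; acc -> 1797254, shift -> 21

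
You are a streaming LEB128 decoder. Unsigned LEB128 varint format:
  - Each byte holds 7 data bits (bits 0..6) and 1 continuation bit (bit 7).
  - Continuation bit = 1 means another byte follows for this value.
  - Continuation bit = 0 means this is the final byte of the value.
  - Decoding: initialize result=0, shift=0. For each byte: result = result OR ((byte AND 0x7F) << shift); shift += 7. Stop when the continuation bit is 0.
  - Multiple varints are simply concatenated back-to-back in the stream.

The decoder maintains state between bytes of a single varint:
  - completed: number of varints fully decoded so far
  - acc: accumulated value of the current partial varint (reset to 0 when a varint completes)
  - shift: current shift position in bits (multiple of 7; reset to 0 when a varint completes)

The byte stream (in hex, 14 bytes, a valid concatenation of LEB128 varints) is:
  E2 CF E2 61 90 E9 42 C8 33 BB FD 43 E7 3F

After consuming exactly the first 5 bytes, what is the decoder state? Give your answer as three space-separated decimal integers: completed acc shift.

Answer: 1 16 7

Derivation:
byte[0]=0xE2 cont=1 payload=0x62: acc |= 98<<0 -> completed=0 acc=98 shift=7
byte[1]=0xCF cont=1 payload=0x4F: acc |= 79<<7 -> completed=0 acc=10210 shift=14
byte[2]=0xE2 cont=1 payload=0x62: acc |= 98<<14 -> completed=0 acc=1615842 shift=21
byte[3]=0x61 cont=0 payload=0x61: varint #1 complete (value=205039586); reset -> completed=1 acc=0 shift=0
byte[4]=0x90 cont=1 payload=0x10: acc |= 16<<0 -> completed=1 acc=16 shift=7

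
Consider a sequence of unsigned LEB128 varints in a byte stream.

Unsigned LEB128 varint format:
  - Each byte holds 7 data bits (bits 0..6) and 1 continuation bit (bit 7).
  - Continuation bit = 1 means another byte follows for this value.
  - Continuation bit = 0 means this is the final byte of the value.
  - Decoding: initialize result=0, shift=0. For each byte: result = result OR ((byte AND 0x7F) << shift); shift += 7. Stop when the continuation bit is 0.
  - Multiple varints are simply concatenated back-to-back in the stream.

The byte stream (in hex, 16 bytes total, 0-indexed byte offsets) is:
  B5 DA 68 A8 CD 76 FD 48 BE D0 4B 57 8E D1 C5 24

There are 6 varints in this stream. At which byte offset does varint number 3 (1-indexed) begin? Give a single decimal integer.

  byte[0]=0xB5 cont=1 payload=0x35=53: acc |= 53<<0 -> acc=53 shift=7
  byte[1]=0xDA cont=1 payload=0x5A=90: acc |= 90<<7 -> acc=11573 shift=14
  byte[2]=0x68 cont=0 payload=0x68=104: acc |= 104<<14 -> acc=1715509 shift=21 [end]
Varint 1: bytes[0:3] = B5 DA 68 -> value 1715509 (3 byte(s))
  byte[3]=0xA8 cont=1 payload=0x28=40: acc |= 40<<0 -> acc=40 shift=7
  byte[4]=0xCD cont=1 payload=0x4D=77: acc |= 77<<7 -> acc=9896 shift=14
  byte[5]=0x76 cont=0 payload=0x76=118: acc |= 118<<14 -> acc=1943208 shift=21 [end]
Varint 2: bytes[3:6] = A8 CD 76 -> value 1943208 (3 byte(s))
  byte[6]=0xFD cont=1 payload=0x7D=125: acc |= 125<<0 -> acc=125 shift=7
  byte[7]=0x48 cont=0 payload=0x48=72: acc |= 72<<7 -> acc=9341 shift=14 [end]
Varint 3: bytes[6:8] = FD 48 -> value 9341 (2 byte(s))
  byte[8]=0xBE cont=1 payload=0x3E=62: acc |= 62<<0 -> acc=62 shift=7
  byte[9]=0xD0 cont=1 payload=0x50=80: acc |= 80<<7 -> acc=10302 shift=14
  byte[10]=0x4B cont=0 payload=0x4B=75: acc |= 75<<14 -> acc=1239102 shift=21 [end]
Varint 4: bytes[8:11] = BE D0 4B -> value 1239102 (3 byte(s))
  byte[11]=0x57 cont=0 payload=0x57=87: acc |= 87<<0 -> acc=87 shift=7 [end]
Varint 5: bytes[11:12] = 57 -> value 87 (1 byte(s))
  byte[12]=0x8E cont=1 payload=0x0E=14: acc |= 14<<0 -> acc=14 shift=7
  byte[13]=0xD1 cont=1 payload=0x51=81: acc |= 81<<7 -> acc=10382 shift=14
  byte[14]=0xC5 cont=1 payload=0x45=69: acc |= 69<<14 -> acc=1140878 shift=21
  byte[15]=0x24 cont=0 payload=0x24=36: acc |= 36<<21 -> acc=76638350 shift=28 [end]
Varint 6: bytes[12:16] = 8E D1 C5 24 -> value 76638350 (4 byte(s))

Answer: 6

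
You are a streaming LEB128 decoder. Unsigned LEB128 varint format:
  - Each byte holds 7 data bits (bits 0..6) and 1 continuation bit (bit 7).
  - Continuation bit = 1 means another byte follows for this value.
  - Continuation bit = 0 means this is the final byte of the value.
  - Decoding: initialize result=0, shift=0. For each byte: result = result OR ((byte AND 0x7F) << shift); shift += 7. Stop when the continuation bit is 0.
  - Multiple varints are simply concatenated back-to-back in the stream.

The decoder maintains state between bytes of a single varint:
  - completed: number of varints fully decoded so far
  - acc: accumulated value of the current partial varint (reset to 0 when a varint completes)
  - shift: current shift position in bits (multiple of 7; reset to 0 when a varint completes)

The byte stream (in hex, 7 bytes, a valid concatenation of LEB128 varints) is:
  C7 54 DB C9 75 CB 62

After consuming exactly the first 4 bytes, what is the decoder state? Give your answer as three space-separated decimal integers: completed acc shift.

byte[0]=0xC7 cont=1 payload=0x47: acc |= 71<<0 -> completed=0 acc=71 shift=7
byte[1]=0x54 cont=0 payload=0x54: varint #1 complete (value=10823); reset -> completed=1 acc=0 shift=0
byte[2]=0xDB cont=1 payload=0x5B: acc |= 91<<0 -> completed=1 acc=91 shift=7
byte[3]=0xC9 cont=1 payload=0x49: acc |= 73<<7 -> completed=1 acc=9435 shift=14

Answer: 1 9435 14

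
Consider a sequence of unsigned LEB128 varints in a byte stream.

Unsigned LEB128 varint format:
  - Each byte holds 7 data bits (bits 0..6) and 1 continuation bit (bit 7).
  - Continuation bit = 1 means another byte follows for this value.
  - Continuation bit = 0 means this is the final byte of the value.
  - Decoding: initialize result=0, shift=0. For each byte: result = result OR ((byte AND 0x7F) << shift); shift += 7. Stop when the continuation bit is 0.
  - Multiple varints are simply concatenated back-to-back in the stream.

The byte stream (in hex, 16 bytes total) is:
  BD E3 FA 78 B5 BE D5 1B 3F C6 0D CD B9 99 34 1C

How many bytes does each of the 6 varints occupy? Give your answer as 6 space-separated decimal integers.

  byte[0]=0xBD cont=1 payload=0x3D=61: acc |= 61<<0 -> acc=61 shift=7
  byte[1]=0xE3 cont=1 payload=0x63=99: acc |= 99<<7 -> acc=12733 shift=14
  byte[2]=0xFA cont=1 payload=0x7A=122: acc |= 122<<14 -> acc=2011581 shift=21
  byte[3]=0x78 cont=0 payload=0x78=120: acc |= 120<<21 -> acc=253669821 shift=28 [end]
Varint 1: bytes[0:4] = BD E3 FA 78 -> value 253669821 (4 byte(s))
  byte[4]=0xB5 cont=1 payload=0x35=53: acc |= 53<<0 -> acc=53 shift=7
  byte[5]=0xBE cont=1 payload=0x3E=62: acc |= 62<<7 -> acc=7989 shift=14
  byte[6]=0xD5 cont=1 payload=0x55=85: acc |= 85<<14 -> acc=1400629 shift=21
  byte[7]=0x1B cont=0 payload=0x1B=27: acc |= 27<<21 -> acc=58023733 shift=28 [end]
Varint 2: bytes[4:8] = B5 BE D5 1B -> value 58023733 (4 byte(s))
  byte[8]=0x3F cont=0 payload=0x3F=63: acc |= 63<<0 -> acc=63 shift=7 [end]
Varint 3: bytes[8:9] = 3F -> value 63 (1 byte(s))
  byte[9]=0xC6 cont=1 payload=0x46=70: acc |= 70<<0 -> acc=70 shift=7
  byte[10]=0x0D cont=0 payload=0x0D=13: acc |= 13<<7 -> acc=1734 shift=14 [end]
Varint 4: bytes[9:11] = C6 0D -> value 1734 (2 byte(s))
  byte[11]=0xCD cont=1 payload=0x4D=77: acc |= 77<<0 -> acc=77 shift=7
  byte[12]=0xB9 cont=1 payload=0x39=57: acc |= 57<<7 -> acc=7373 shift=14
  byte[13]=0x99 cont=1 payload=0x19=25: acc |= 25<<14 -> acc=416973 shift=21
  byte[14]=0x34 cont=0 payload=0x34=52: acc |= 52<<21 -> acc=109468877 shift=28 [end]
Varint 5: bytes[11:15] = CD B9 99 34 -> value 109468877 (4 byte(s))
  byte[15]=0x1C cont=0 payload=0x1C=28: acc |= 28<<0 -> acc=28 shift=7 [end]
Varint 6: bytes[15:16] = 1C -> value 28 (1 byte(s))

Answer: 4 4 1 2 4 1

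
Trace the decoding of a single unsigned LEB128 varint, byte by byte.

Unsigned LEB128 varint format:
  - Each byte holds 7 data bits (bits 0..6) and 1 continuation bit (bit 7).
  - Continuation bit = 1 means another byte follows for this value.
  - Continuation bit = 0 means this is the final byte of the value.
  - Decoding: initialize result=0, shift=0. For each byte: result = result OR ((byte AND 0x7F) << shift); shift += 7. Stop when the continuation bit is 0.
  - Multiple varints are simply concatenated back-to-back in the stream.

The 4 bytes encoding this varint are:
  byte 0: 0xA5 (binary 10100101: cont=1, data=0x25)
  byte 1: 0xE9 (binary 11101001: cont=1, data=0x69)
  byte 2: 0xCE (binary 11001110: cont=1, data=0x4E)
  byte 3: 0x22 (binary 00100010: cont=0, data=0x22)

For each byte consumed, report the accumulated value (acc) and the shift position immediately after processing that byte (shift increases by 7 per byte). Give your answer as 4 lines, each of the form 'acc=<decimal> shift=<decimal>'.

byte 0=0xA5: payload=0x25=37, contrib = 37<<0 = 37; acc -> 37, shift -> 7
byte 1=0xE9: payload=0x69=105, contrib = 105<<7 = 13440; acc -> 13477, shift -> 14
byte 2=0xCE: payload=0x4E=78, contrib = 78<<14 = 1277952; acc -> 1291429, shift -> 21
byte 3=0x22: payload=0x22=34, contrib = 34<<21 = 71303168; acc -> 72594597, shift -> 28

Answer: acc=37 shift=7
acc=13477 shift=14
acc=1291429 shift=21
acc=72594597 shift=28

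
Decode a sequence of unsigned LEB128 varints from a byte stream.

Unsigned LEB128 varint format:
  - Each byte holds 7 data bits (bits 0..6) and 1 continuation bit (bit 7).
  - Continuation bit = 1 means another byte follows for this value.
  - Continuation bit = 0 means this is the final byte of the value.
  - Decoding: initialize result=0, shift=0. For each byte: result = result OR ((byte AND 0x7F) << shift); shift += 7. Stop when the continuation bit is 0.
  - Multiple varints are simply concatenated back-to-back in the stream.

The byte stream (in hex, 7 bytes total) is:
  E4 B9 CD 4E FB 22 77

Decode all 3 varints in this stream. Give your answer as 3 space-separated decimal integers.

Answer: 164846820 4475 119

Derivation:
  byte[0]=0xE4 cont=1 payload=0x64=100: acc |= 100<<0 -> acc=100 shift=7
  byte[1]=0xB9 cont=1 payload=0x39=57: acc |= 57<<7 -> acc=7396 shift=14
  byte[2]=0xCD cont=1 payload=0x4D=77: acc |= 77<<14 -> acc=1268964 shift=21
  byte[3]=0x4E cont=0 payload=0x4E=78: acc |= 78<<21 -> acc=164846820 shift=28 [end]
Varint 1: bytes[0:4] = E4 B9 CD 4E -> value 164846820 (4 byte(s))
  byte[4]=0xFB cont=1 payload=0x7B=123: acc |= 123<<0 -> acc=123 shift=7
  byte[5]=0x22 cont=0 payload=0x22=34: acc |= 34<<7 -> acc=4475 shift=14 [end]
Varint 2: bytes[4:6] = FB 22 -> value 4475 (2 byte(s))
  byte[6]=0x77 cont=0 payload=0x77=119: acc |= 119<<0 -> acc=119 shift=7 [end]
Varint 3: bytes[6:7] = 77 -> value 119 (1 byte(s))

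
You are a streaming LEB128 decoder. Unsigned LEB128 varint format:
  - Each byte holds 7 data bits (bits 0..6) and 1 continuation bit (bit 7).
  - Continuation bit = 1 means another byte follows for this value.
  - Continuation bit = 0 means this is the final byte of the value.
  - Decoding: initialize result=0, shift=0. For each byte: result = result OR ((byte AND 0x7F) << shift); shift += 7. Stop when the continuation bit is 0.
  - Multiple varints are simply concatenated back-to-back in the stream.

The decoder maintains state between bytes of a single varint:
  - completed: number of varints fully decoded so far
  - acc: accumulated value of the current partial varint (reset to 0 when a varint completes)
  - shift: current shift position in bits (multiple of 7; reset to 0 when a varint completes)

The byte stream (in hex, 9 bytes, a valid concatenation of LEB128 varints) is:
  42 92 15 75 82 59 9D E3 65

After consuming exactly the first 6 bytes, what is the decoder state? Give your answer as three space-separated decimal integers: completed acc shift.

Answer: 4 0 0

Derivation:
byte[0]=0x42 cont=0 payload=0x42: varint #1 complete (value=66); reset -> completed=1 acc=0 shift=0
byte[1]=0x92 cont=1 payload=0x12: acc |= 18<<0 -> completed=1 acc=18 shift=7
byte[2]=0x15 cont=0 payload=0x15: varint #2 complete (value=2706); reset -> completed=2 acc=0 shift=0
byte[3]=0x75 cont=0 payload=0x75: varint #3 complete (value=117); reset -> completed=3 acc=0 shift=0
byte[4]=0x82 cont=1 payload=0x02: acc |= 2<<0 -> completed=3 acc=2 shift=7
byte[5]=0x59 cont=0 payload=0x59: varint #4 complete (value=11394); reset -> completed=4 acc=0 shift=0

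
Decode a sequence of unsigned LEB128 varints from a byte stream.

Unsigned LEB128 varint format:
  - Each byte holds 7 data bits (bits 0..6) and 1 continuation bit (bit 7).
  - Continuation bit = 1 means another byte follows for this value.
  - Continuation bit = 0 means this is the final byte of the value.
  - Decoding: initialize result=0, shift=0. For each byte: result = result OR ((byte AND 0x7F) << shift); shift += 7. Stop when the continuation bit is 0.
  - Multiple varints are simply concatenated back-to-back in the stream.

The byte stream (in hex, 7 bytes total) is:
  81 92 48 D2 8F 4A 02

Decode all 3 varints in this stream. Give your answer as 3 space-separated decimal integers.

  byte[0]=0x81 cont=1 payload=0x01=1: acc |= 1<<0 -> acc=1 shift=7
  byte[1]=0x92 cont=1 payload=0x12=18: acc |= 18<<7 -> acc=2305 shift=14
  byte[2]=0x48 cont=0 payload=0x48=72: acc |= 72<<14 -> acc=1181953 shift=21 [end]
Varint 1: bytes[0:3] = 81 92 48 -> value 1181953 (3 byte(s))
  byte[3]=0xD2 cont=1 payload=0x52=82: acc |= 82<<0 -> acc=82 shift=7
  byte[4]=0x8F cont=1 payload=0x0F=15: acc |= 15<<7 -> acc=2002 shift=14
  byte[5]=0x4A cont=0 payload=0x4A=74: acc |= 74<<14 -> acc=1214418 shift=21 [end]
Varint 2: bytes[3:6] = D2 8F 4A -> value 1214418 (3 byte(s))
  byte[6]=0x02 cont=0 payload=0x02=2: acc |= 2<<0 -> acc=2 shift=7 [end]
Varint 3: bytes[6:7] = 02 -> value 2 (1 byte(s))

Answer: 1181953 1214418 2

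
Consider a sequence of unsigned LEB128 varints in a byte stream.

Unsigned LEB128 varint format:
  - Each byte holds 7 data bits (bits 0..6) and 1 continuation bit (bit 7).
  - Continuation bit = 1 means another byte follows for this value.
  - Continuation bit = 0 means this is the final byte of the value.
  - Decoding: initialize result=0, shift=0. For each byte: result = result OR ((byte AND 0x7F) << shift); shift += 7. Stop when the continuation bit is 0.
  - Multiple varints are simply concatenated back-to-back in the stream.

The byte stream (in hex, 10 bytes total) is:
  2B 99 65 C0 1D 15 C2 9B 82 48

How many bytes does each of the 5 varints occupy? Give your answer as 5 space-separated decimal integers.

  byte[0]=0x2B cont=0 payload=0x2B=43: acc |= 43<<0 -> acc=43 shift=7 [end]
Varint 1: bytes[0:1] = 2B -> value 43 (1 byte(s))
  byte[1]=0x99 cont=1 payload=0x19=25: acc |= 25<<0 -> acc=25 shift=7
  byte[2]=0x65 cont=0 payload=0x65=101: acc |= 101<<7 -> acc=12953 shift=14 [end]
Varint 2: bytes[1:3] = 99 65 -> value 12953 (2 byte(s))
  byte[3]=0xC0 cont=1 payload=0x40=64: acc |= 64<<0 -> acc=64 shift=7
  byte[4]=0x1D cont=0 payload=0x1D=29: acc |= 29<<7 -> acc=3776 shift=14 [end]
Varint 3: bytes[3:5] = C0 1D -> value 3776 (2 byte(s))
  byte[5]=0x15 cont=0 payload=0x15=21: acc |= 21<<0 -> acc=21 shift=7 [end]
Varint 4: bytes[5:6] = 15 -> value 21 (1 byte(s))
  byte[6]=0xC2 cont=1 payload=0x42=66: acc |= 66<<0 -> acc=66 shift=7
  byte[7]=0x9B cont=1 payload=0x1B=27: acc |= 27<<7 -> acc=3522 shift=14
  byte[8]=0x82 cont=1 payload=0x02=2: acc |= 2<<14 -> acc=36290 shift=21
  byte[9]=0x48 cont=0 payload=0x48=72: acc |= 72<<21 -> acc=151031234 shift=28 [end]
Varint 5: bytes[6:10] = C2 9B 82 48 -> value 151031234 (4 byte(s))

Answer: 1 2 2 1 4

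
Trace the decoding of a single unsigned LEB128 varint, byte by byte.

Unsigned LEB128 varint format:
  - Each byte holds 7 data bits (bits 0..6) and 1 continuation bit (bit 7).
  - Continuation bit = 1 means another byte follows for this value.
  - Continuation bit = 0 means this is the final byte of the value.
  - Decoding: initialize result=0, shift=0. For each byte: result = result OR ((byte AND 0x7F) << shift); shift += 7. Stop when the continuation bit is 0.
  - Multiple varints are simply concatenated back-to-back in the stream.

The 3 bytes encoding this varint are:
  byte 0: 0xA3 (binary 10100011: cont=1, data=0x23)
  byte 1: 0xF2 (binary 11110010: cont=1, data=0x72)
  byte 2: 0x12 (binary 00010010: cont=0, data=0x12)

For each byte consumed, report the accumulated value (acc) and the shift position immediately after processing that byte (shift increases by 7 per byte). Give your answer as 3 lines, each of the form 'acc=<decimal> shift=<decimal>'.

Answer: acc=35 shift=7
acc=14627 shift=14
acc=309539 shift=21

Derivation:
byte 0=0xA3: payload=0x23=35, contrib = 35<<0 = 35; acc -> 35, shift -> 7
byte 1=0xF2: payload=0x72=114, contrib = 114<<7 = 14592; acc -> 14627, shift -> 14
byte 2=0x12: payload=0x12=18, contrib = 18<<14 = 294912; acc -> 309539, shift -> 21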